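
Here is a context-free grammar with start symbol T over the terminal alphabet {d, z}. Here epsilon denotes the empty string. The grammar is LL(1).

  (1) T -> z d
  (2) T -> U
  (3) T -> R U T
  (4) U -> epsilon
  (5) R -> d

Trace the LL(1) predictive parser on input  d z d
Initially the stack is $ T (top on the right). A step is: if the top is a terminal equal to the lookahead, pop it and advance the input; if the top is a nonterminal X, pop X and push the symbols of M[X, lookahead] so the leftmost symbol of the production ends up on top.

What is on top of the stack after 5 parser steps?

z

     Stack    Input    Action
  1  $ T      d z d $  expand T -> R U T
  2  $ T U R  d z d $  expand R -> d
  3  $ T U d  d z d $  match d
  4  $ T U    z d $    expand U -> epsilon
  5  $ T      z d $    expand T -> z d
Stack after step 5: $ d z (top = z).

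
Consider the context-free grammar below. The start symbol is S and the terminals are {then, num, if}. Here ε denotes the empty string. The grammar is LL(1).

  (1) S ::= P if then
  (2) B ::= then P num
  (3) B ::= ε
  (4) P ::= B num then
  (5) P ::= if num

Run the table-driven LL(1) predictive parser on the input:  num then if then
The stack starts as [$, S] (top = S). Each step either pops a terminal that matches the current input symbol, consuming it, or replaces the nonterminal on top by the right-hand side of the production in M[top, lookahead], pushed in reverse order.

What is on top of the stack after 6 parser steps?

step 1: stack=$ S  input=num then if then $  — expand S ::= P if then
step 2: stack=$ then if P  input=num then if then $  — expand P ::= B num then
step 3: stack=$ then if then num B  input=num then if then $  — expand B ::= ε
step 4: stack=$ then if then num  input=num then if then $  — match num
step 5: stack=$ then if then  input=then if then $  — match then
step 6: stack=$ then if  input=if then $  — match if
Stack after step 6: $ then (top = then).

then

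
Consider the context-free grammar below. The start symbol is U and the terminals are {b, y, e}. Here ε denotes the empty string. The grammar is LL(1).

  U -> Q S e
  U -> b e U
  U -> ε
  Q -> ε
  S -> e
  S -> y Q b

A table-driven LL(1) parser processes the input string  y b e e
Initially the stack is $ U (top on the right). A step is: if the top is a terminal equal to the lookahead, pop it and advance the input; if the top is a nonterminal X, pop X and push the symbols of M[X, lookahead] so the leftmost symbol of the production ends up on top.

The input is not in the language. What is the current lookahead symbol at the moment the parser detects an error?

step 1: stack=$ U  input=y b e e $  — expand U -> Q S e
step 2: stack=$ e S Q  input=y b e e $  — expand Q -> ε
step 3: stack=$ e S  input=y b e e $  — expand S -> y Q b
step 4: stack=$ e b Q y  input=y b e e $  — match y
step 5: stack=$ e b Q  input=b e e $  — expand Q -> ε
step 6: stack=$ e b  input=b e e $  — match b
step 7: stack=$ e  input=e e $  — match e
step 8: stack=$  input=e $  — error: stack empty but input remains

e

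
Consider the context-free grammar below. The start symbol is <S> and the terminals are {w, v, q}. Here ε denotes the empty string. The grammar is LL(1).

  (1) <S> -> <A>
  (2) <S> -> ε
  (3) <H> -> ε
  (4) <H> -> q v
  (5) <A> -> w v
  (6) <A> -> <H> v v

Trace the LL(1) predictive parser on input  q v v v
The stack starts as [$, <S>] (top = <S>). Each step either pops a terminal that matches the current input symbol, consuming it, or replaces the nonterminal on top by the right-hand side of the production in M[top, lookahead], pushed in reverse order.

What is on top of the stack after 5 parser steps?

v

     Stack      Input      Action
  1  $ <S>      q v v v $  expand <S> -> <A>
  2  $ <A>      q v v v $  expand <A> -> <H> v v
  3  $ v v <H>  q v v v $  expand <H> -> q v
  4  $ v v v q  q v v v $  match q
  5  $ v v v    v v v $    match v
Stack after step 5: $ v v (top = v).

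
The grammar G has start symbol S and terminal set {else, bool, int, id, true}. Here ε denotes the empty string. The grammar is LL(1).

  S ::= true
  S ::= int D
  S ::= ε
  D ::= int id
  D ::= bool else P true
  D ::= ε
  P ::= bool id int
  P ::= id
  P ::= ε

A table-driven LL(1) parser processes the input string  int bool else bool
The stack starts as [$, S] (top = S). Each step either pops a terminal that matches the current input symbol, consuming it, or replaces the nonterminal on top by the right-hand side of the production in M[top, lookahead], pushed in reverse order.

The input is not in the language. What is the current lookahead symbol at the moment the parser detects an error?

step 1: stack=$ S  input=int bool else bool $  — expand S ::= int D
step 2: stack=$ D int  input=int bool else bool $  — match int
step 3: stack=$ D  input=bool else bool $  — expand D ::= bool else P true
step 4: stack=$ true P else bool  input=bool else bool $  — match bool
step 5: stack=$ true P else  input=else bool $  — match else
step 6: stack=$ true P  input=bool $  — expand P ::= bool id int
step 7: stack=$ true int id bool  input=bool $  — match bool
step 8: stack=$ true int id  input=$  — error: top is terminal id but lookahead is $

$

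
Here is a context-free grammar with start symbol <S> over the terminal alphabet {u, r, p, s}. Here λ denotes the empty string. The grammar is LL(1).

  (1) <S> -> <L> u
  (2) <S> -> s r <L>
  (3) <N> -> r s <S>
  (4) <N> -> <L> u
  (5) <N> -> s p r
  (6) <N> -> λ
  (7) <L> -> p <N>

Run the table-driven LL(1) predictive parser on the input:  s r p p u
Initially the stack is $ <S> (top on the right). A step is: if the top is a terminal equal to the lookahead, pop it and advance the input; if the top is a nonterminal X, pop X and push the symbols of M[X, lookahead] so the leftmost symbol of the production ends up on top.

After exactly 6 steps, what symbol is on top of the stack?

<L>

step 1: stack=$ <S>  input=s r p p u $  — expand <S> -> s r <L>
step 2: stack=$ <L> r s  input=s r p p u $  — match s
step 3: stack=$ <L> r  input=r p p u $  — match r
step 4: stack=$ <L>  input=p p u $  — expand <L> -> p <N>
step 5: stack=$ <N> p  input=p p u $  — match p
step 6: stack=$ <N>  input=p u $  — expand <N> -> <L> u
Stack after step 6: $ u <L> (top = <L>).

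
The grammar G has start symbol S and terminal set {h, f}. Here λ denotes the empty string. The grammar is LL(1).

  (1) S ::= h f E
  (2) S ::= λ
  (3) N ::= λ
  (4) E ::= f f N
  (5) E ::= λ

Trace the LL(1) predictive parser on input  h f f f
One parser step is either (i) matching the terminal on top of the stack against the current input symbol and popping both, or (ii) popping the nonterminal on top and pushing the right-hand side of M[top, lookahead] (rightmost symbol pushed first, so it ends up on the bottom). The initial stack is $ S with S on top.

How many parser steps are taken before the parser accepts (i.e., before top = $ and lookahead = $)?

7

step 1: stack=$ S  input=h f f f $  — expand S ::= h f E
step 2: stack=$ E f h  input=h f f f $  — match h
step 3: stack=$ E f  input=f f f $  — match f
step 4: stack=$ E  input=f f $  — expand E ::= f f N
step 5: stack=$ N f f  input=f f $  — match f
step 6: stack=$ N f  input=f $  — match f
step 7: stack=$ N  input=$  — expand N ::= λ
Accept reached after 7 steps.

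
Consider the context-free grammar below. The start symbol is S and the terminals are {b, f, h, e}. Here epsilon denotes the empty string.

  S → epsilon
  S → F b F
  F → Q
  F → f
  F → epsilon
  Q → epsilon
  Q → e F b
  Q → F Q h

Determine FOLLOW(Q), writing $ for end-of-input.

{$, b, e, f, h}

FIRST(S): from S→epsilon we get {epsilon}; from S→F b F we get {b, e, f, h}. So FIRST(S) = {epsilon, b, e, f, h}.
FIRST(F): from F→Q we get {epsilon, e, f, h}; from F→f we get {f}; from F→epsilon we get {epsilon}. So FIRST(F) = {epsilon, e, f, h}.
FIRST(Q): from Q→epsilon we get {epsilon}; from Q→e F b we get {e}; from Q→F Q h we get {e, f, h}. So FIRST(Q) = {epsilon, e, f, h}.
FOLLOW(S) includes $ since S is the start symbol.
FOLLOW(S): S appears on no right-hand side. Thus FOLLOW(S) = {$}.
FOLLOW(F): in S→F b F (occurrence 1), F is followed by b F with FIRST {b}; in S→F b F (occurrence 2), the suffix after F is empty, so FOLLOW(F) ⊇ FOLLOW(S) = {$}; in Q→e F b, F is followed by b with FIRST {b}; in Q→F Q h, F is followed by Q h with FIRST {e, f, h}. Thus FOLLOW(F) = {$, b, e, f, h}.
FOLLOW(Q): in F→Q, the suffix after Q is empty, so FOLLOW(Q) ⊇ FOLLOW(F) = {$, b, e, f, h}; in Q→F Q h, Q is followed by h with FIRST {h}. Thus FOLLOW(Q) = {$, b, e, f, h}.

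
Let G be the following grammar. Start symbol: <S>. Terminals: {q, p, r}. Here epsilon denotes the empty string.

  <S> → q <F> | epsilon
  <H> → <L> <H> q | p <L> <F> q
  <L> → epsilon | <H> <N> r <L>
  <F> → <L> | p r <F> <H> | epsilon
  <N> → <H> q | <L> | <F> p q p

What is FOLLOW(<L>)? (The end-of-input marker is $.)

FIRST(<S>): from <S>→q <F> we get {q}; from <S>→epsilon we get {epsilon}. So FIRST(<S>) = {epsilon, q}.
FIRST(<H>): from <H>→<L> <H> q we get {p}; from <H>→p <L> <F> q we get {p}. So FIRST(<H>) = {p}.
FIRST(<L>): from <L>→epsilon we get {epsilon}; from <L>→<H> <N> r <L> we get {p}. So FIRST(<L>) = {epsilon, p}.
FIRST(<F>): from <F>→<L> we get {epsilon, p}; from <F>→p r <F> <H> we get {p}; from <F>→epsilon we get {epsilon}. So FIRST(<F>) = {epsilon, p}.
FIRST(<N>): from <N>→<H> q we get {p}; from <N>→<L> we get {epsilon, p}; from <N>→<F> p q p we get {p}. So FIRST(<N>) = {epsilon, p}.
FOLLOW(<S>) includes $ since <S> is the start symbol.
FOLLOW(<S>): <S> appears on no right-hand side. Thus FOLLOW(<S>) = {$}.
FOLLOW(<F>): in <S>→q <F>, the suffix after <F> is empty, so FOLLOW(<F>) ⊇ FOLLOW(<S>) = {$}; in <H>→p <L> <F> q, <F> is followed by q with FIRST {q}; in <F>→p r <F> <H>, <F> is followed by <H> with FIRST {p}; in <N>→<F> p q p, <F> is followed by p q p with FIRST {p}. Thus FOLLOW(<F>) = {$, p, q}.
FOLLOW(<H>): in <H>→<L> <H> q, <H> is followed by q with FIRST {q}; in <L>→<H> <N> r <L>, <H> is followed by <N> r <L> with FIRST {p, r}; in <F>→p r <F> <H>, the suffix after <H> is empty, so FOLLOW(<H>) ⊇ FOLLOW(<F>) = {$, p, q}; in <N>→<H> q, <H> is followed by q with FIRST {q}. Thus FOLLOW(<H>) = {$, p, q, r}.
FOLLOW(<N>): in <L>→<H> <N> r <L>, <N> is followed by r <L> with FIRST {r}. Thus FOLLOW(<N>) = {r}.
FOLLOW(<L>): in <H>→<L> <H> q, <L> is followed by <H> q with FIRST {p}; in <H>→p <L> <F> q, <L> is followed by <F> q with FIRST {p, q}; in <L>→<H> <N> r <L>, the suffix after <L> is empty (adds nothing new); in <F>→<L>, the suffix after <L> is empty, so FOLLOW(<L>) ⊇ FOLLOW(<F>) = {$, p, q}; in <N>→<L>, the suffix after <L> is empty, so FOLLOW(<L>) ⊇ FOLLOW(<N>) = {r}. Thus FOLLOW(<L>) = {$, p, q, r}.

{$, p, q, r}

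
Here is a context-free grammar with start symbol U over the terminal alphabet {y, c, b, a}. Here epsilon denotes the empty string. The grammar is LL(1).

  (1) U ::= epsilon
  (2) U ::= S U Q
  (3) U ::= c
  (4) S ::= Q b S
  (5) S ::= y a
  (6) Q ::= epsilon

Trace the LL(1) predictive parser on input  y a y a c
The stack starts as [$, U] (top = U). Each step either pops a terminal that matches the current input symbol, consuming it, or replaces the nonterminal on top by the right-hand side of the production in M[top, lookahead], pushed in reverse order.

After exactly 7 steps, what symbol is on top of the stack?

     Stack        Input        Action
  1  $ U          y a y a c $  expand U ::= S U Q
  2  $ Q U S      y a y a c $  expand S ::= y a
  3  $ Q U a y    y a y a c $  match y
  4  $ Q U a      a y a c $    match a
  5  $ Q U        y a c $      expand U ::= S U Q
  6  $ Q Q U S    y a c $      expand S ::= y a
  7  $ Q Q U a y  y a c $      match y
Stack after step 7: $ Q Q U a (top = a).

a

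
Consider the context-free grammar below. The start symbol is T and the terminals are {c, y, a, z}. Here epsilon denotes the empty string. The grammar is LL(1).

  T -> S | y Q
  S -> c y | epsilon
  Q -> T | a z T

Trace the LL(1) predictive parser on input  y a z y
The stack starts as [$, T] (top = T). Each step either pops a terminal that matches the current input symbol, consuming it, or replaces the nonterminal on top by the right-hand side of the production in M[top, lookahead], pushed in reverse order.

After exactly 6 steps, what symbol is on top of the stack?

y

     Stack    Input      Action
  1  $ T      y a z y $  expand T -> y Q
  2  $ Q y    y a z y $  match y
  3  $ Q      a z y $    expand Q -> a z T
  4  $ T z a  a z y $    match a
  5  $ T z    z y $      match z
  6  $ T      y $        expand T -> y Q
Stack after step 6: $ Q y (top = y).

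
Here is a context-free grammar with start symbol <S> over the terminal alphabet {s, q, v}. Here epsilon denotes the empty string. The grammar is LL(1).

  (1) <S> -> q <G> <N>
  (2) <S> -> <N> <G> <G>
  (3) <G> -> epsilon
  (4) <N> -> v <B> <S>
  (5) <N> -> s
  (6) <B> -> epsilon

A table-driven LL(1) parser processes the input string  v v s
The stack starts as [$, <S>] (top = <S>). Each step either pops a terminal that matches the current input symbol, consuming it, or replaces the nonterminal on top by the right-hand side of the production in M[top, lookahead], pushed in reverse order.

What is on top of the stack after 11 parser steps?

      Stack                          Input    Action
   1  $ <S>                          v v s $  expand <S> -> <N> <G> <G>
   2  $ <G> <G> <N>                  v v s $  expand <N> -> v <B> <S>
   3  $ <G> <G> <S> <B> v            v v s $  match v
   4  $ <G> <G> <S> <B>              v s $    expand <B> -> epsilon
   5  $ <G> <G> <S>                  v s $    expand <S> -> <N> <G> <G>
   6  $ <G> <G> <G> <G> <N>          v s $    expand <N> -> v <B> <S>
   7  $ <G> <G> <G> <G> <S> <B> v    v s $    match v
   8  $ <G> <G> <G> <G> <S> <B>      s $      expand <B> -> epsilon
   9  $ <G> <G> <G> <G> <S>          s $      expand <S> -> <N> <G> <G>
  10  $ <G> <G> <G> <G> <G> <G> <N>  s $      expand <N> -> s
  11  $ <G> <G> <G> <G> <G> <G> s    s $      match s
Stack after step 11: $ <G> <G> <G> <G> <G> <G> (top = <G>).

<G>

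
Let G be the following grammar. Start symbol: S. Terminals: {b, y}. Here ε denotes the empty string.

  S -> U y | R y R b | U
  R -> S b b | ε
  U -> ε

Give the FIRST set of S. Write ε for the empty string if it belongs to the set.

FIRST(U) = {ε}
FIRST(S) = {ε, b, y}  (via U y, R y R b, U)
FIRST(R) = {ε, b, y}  (via S b b)

{ε, b, y}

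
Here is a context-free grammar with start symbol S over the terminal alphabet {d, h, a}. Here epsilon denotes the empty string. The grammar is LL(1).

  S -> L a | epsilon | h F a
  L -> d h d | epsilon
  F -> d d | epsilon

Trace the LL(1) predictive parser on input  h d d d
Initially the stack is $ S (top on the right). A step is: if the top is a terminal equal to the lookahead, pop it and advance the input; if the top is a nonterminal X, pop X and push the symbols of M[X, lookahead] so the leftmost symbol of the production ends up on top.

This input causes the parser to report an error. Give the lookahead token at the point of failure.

d

step 1: stack=$ S  input=h d d d $  — expand S -> h F a
step 2: stack=$ a F h  input=h d d d $  — match h
step 3: stack=$ a F  input=d d d $  — expand F -> d d
step 4: stack=$ a d d  input=d d d $  — match d
step 5: stack=$ a d  input=d d $  — match d
step 6: stack=$ a  input=d $  — error: top is terminal a but lookahead is d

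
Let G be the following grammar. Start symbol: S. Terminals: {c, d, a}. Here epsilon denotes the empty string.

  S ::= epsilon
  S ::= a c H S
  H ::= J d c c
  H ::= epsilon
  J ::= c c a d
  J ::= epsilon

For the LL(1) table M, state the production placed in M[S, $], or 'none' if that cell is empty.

FIRST(S): from S::=epsilon we get {epsilon}; from S::=a c H S we get {a}. So FIRST(S) = {epsilon, a}.
FIRST(J): from J::=c c a d we get {c}; from J::=epsilon we get {epsilon}. So FIRST(J) = {epsilon, c}.
FIRST(H): from H::=J d c c we get {c, d}; from H::=epsilon we get {epsilon}. So FIRST(H) = {epsilon, c, d}.
FOLLOW(S) includes $ since S is the start symbol.
FOLLOW(S): in S::=a c H S, the suffix after S is empty (adds nothing new). Thus FOLLOW(S) = {$}.
For S ::= epsilon: FIRST(epsilon) = {epsilon}, so it goes in M[S, t] for t ∈ {}; since epsilon ∈ FIRST, also for every t ∈ FOLLOW(S) = {$}.
For S ::= a c H S: FIRST(a c H S) = {a}, so it goes in M[S, t] for t ∈ {a}.

S ::= epsilon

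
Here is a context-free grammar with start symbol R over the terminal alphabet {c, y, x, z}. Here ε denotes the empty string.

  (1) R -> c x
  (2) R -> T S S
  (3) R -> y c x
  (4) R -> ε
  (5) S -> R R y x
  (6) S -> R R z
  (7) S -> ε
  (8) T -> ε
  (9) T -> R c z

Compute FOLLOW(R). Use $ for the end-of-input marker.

FIRST(R): from R->c x we get {c}; from R->T S S we get {ε, c, y, z}; from R->y c x we get {y}; from R->ε we get {ε}. So FIRST(R) = {ε, c, y, z}.
FIRST(S): from S->R R y x we get {c, y, z}; from S->R R z we get {c, y, z}; from S->ε we get {ε}. So FIRST(S) = {ε, c, y, z}.
FIRST(T): from T->ε we get {ε}; from T->R c z we get {c, y, z}. So FIRST(T) = {ε, c, y, z}.
FOLLOW(R) includes $ since R is the start symbol.
FOLLOW(R): in S->R R y x (occurrence 1), R is followed by R y x with FIRST {c, y, z}; in S->R R y x (occurrence 2), R is followed by y x with FIRST {y}; in S->R R z (occurrence 1), R is followed by R z with FIRST {c, y, z}; in S->R R z (occurrence 2), R is followed by z with FIRST {z}; in T->R c z, R is followed by c z with FIRST {c}. Thus FOLLOW(R) = {$, c, y, z}.
FOLLOW(S): in R->T S S (occurrence 1), S is followed by S with FIRST {ε, c, y, z}; in R->T S S (occurrence 1), the suffix after S is nullable, so FOLLOW(S) ⊇ FOLLOW(R) = {$, c, y, z}; in R->T S S (occurrence 2), the suffix after S is empty, so FOLLOW(S) ⊇ FOLLOW(R) = {$, c, y, z}. Thus FOLLOW(S) = {$, c, y, z}.
FOLLOW(T): in R->T S S, T is followed by S S with FIRST {ε, c, y, z}; in R->T S S, the suffix after T is nullable, so FOLLOW(T) ⊇ FOLLOW(R) = {$, c, y, z}. Thus FOLLOW(T) = {$, c, y, z}.

{$, c, y, z}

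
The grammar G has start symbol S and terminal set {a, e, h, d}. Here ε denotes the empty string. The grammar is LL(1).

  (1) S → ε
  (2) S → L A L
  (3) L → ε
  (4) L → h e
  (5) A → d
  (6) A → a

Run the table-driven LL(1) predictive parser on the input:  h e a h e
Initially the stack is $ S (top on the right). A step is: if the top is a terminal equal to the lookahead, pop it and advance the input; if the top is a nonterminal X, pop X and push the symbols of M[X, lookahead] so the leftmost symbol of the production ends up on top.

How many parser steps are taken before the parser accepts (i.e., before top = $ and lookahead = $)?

     Stack      Input        Action
  1  $ S        h e a h e $  expand S → L A L
  2  $ L A L    h e a h e $  expand L → h e
  3  $ L A e h  h e a h e $  match h
  4  $ L A e    e a h e $    match e
  5  $ L A      a h e $      expand A → a
  6  $ L a      a h e $      match a
  7  $ L        h e $        expand L → h e
  8  $ e h      h e $        match h
  9  $ e        e $          match e
Accept reached after 9 steps.

9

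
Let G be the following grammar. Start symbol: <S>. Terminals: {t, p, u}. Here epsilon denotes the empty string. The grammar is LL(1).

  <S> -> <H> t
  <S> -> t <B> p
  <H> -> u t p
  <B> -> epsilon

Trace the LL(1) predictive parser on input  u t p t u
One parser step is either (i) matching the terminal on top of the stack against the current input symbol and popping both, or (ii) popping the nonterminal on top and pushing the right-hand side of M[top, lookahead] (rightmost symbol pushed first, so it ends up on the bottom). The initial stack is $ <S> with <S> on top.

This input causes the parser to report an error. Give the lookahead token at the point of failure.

u

     Stack      Input        Action
  1  $ <S>      u t p t u $  expand <S> -> <H> t
  2  $ t <H>    u t p t u $  expand <H> -> u t p
  3  $ t p t u  u t p t u $  match u
  4  $ t p t    t p t u $    match t
  5  $ t p      p t u $      match p
  6  $ t        t u $        match t
  7  $          u $          error: stack empty but input remains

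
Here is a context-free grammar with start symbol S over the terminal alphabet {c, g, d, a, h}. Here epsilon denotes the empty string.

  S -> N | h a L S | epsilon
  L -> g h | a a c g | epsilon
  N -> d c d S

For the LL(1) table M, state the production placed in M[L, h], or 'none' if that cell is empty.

L -> epsilon

FIRST(L) = {epsilon, a, g}
FIRST(N) = {d}
FIRST(S) = {epsilon, d, h}  (via N)
FOLLOW(S) includes $ since S is the start symbol.
FOLLOW(S): in S->h a L S, the suffix after S is empty (adds nothing new); in N->d c d S, the suffix after S is empty, so FOLLOW(S) ⊇ FOLLOW(N) = {$}. Thus FOLLOW(S) = {$}.
FOLLOW(L): in S->h a L S, L is followed by S with FIRST {epsilon, d, h}; in S->h a L S, the suffix after L is nullable, so FOLLOW(L) ⊇ FOLLOW(S) = {$}. Thus FOLLOW(L) = {$, d, h}.
For L -> g h: FIRST(g h) = {g}, so it goes in M[L, t] for t ∈ {g}.
For L -> a a c g: FIRST(a a c g) = {a}, so it goes in M[L, t] for t ∈ {a}.
For L -> epsilon: FIRST(epsilon) = {epsilon}, so it goes in M[L, t] for t ∈ {}; since epsilon ∈ FIRST, also for every t ∈ FOLLOW(L) = {$, d, h}.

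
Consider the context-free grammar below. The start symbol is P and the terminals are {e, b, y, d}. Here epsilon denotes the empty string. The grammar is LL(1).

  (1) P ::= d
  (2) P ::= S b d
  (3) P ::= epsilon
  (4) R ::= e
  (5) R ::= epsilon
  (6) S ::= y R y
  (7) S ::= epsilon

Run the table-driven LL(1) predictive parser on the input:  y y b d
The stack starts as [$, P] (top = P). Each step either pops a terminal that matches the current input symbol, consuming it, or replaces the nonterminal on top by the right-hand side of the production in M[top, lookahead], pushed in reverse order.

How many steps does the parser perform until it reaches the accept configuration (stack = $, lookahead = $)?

7

step 1: stack=$ P  input=y y b d $  — expand P ::= S b d
step 2: stack=$ d b S  input=y y b d $  — expand S ::= y R y
step 3: stack=$ d b y R y  input=y y b d $  — match y
step 4: stack=$ d b y R  input=y b d $  — expand R ::= epsilon
step 5: stack=$ d b y  input=y b d $  — match y
step 6: stack=$ d b  input=b d $  — match b
step 7: stack=$ d  input=d $  — match d
Accept reached after 7 steps.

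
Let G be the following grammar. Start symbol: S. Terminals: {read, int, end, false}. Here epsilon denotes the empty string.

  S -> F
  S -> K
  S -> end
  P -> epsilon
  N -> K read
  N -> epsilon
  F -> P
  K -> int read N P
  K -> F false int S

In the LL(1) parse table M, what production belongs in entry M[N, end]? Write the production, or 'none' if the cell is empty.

none

FIRST(P) = {epsilon}
FIRST(F) = {epsilon}  (via P)
FIRST(K) = {false, int}  (via F false int S)
FIRST(S) = {epsilon, end, false, int}  (via F, K)
FIRST(N) = {epsilon, false, int}  (via K read)
FOLLOW(S) includes $ since S is the start symbol.
FOLLOW(K): in S->K, the suffix after K is empty, so FOLLOW(K) ⊇ FOLLOW(S) = {$, read}; in N->K read, K is followed by read with FIRST {read}. Thus FOLLOW(K) = {$, read}.
FOLLOW(N): in K->int read N P, N is followed by P with FIRST {epsilon}; in K->int read N P, the suffix after N is nullable, so FOLLOW(N) ⊇ FOLLOW(K) = {$, read}. Thus FOLLOW(N) = {$, read}.
For N -> K read: FIRST(K read) = {false, int}, so it goes in M[N, t] for t ∈ {false, int}.
For N -> epsilon: FIRST(epsilon) = {epsilon}, so it goes in M[N, t] for t ∈ {}; since epsilon ∈ FIRST, also for every t ∈ FOLLOW(N) = {$, read}.
None of these place a production in M[N, end].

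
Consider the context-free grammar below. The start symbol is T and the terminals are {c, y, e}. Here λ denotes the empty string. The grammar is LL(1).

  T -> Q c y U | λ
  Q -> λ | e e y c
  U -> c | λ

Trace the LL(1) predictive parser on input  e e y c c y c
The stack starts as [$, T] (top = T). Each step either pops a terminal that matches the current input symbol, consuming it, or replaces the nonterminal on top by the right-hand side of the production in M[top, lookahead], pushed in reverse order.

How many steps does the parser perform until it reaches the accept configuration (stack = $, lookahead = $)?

10

step 1: stack=$ T  input=e e y c c y c $  — expand T -> Q c y U
step 2: stack=$ U y c Q  input=e e y c c y c $  — expand Q -> e e y c
step 3: stack=$ U y c c y e e  input=e e y c c y c $  — match e
step 4: stack=$ U y c c y e  input=e y c c y c $  — match e
step 5: stack=$ U y c c y  input=y c c y c $  — match y
step 6: stack=$ U y c c  input=c c y c $  — match c
step 7: stack=$ U y c  input=c y c $  — match c
step 8: stack=$ U y  input=y c $  — match y
step 9: stack=$ U  input=c $  — expand U -> c
step 10: stack=$ c  input=c $  — match c
Accept reached after 10 steps.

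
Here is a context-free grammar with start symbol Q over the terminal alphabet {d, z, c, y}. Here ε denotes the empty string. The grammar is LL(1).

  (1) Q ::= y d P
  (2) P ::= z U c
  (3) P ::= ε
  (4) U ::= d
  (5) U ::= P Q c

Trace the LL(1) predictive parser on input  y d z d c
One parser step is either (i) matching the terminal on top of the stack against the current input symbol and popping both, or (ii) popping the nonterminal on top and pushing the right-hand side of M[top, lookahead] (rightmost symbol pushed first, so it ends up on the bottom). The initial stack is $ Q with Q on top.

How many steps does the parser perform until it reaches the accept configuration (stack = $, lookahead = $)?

8

     Stack    Input        Action
  1  $ Q      y d z d c $  expand Q ::= y d P
  2  $ P d y  y d z d c $  match y
  3  $ P d    d z d c $    match d
  4  $ P      z d c $      expand P ::= z U c
  5  $ c U z  z d c $      match z
  6  $ c U    d c $        expand U ::= d
  7  $ c d    d c $        match d
  8  $ c      c $          match c
Accept reached after 8 steps.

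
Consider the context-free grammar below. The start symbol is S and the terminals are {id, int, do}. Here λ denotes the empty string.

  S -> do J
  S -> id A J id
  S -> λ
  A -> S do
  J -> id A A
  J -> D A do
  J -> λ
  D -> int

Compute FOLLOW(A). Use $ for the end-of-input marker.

FIRST(S) = {λ, do, id}
FIRST(D) = {int}
FIRST(A) = {do, id}  (via S do)
FIRST(J) = {λ, id, int}  (via D A do)
FOLLOW(S) includes $ since S is the start symbol.
FOLLOW(S): in A->S do, S is followed by do with FIRST {do}. Thus FOLLOW(S) = {$, do}.
FOLLOW(J): in S->do J, the suffix after J is empty, so FOLLOW(J) ⊇ FOLLOW(S) = {$, do}; in S->id A J id, J is followed by id with FIRST {id}. Thus FOLLOW(J) = {$, do, id}.
FOLLOW(A): in S->id A J id, A is followed by J id with FIRST {id, int}; in J->id A A (occurrence 1), A is followed by A with FIRST {do, id}; in J->id A A (occurrence 2), the suffix after A is empty, so FOLLOW(A) ⊇ FOLLOW(J) = {$, do, id}; in J->D A do, A is followed by do with FIRST {do}. Thus FOLLOW(A) = {$, do, id, int}.
FOLLOW(D): in J->D A do, D is followed by A do with FIRST {do, id}. Thus FOLLOW(D) = {do, id}.

{$, do, id, int}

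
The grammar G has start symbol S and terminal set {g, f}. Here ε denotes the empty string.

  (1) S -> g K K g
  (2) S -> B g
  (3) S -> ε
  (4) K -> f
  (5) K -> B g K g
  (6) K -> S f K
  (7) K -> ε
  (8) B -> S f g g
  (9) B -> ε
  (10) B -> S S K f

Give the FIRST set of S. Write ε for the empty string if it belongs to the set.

FIRST(S) = {ε, f, g}  (via B g)
FIRST(K) = {ε, f, g}  (via B g K g, S f K)
FIRST(B) = {ε, f, g}  (via S f g g, S S K f)

{ε, f, g}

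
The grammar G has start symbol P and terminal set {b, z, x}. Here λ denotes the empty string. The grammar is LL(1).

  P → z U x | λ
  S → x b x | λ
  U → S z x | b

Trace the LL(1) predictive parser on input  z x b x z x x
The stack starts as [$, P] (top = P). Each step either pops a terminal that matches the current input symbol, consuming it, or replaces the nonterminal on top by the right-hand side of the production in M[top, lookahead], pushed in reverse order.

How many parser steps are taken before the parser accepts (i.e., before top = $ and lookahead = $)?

step 1: stack=$ P  input=z x b x z x x $  — expand P → z U x
step 2: stack=$ x U z  input=z x b x z x x $  — match z
step 3: stack=$ x U  input=x b x z x x $  — expand U → S z x
step 4: stack=$ x x z S  input=x b x z x x $  — expand S → x b x
step 5: stack=$ x x z x b x  input=x b x z x x $  — match x
step 6: stack=$ x x z x b  input=b x z x x $  — match b
step 7: stack=$ x x z x  input=x z x x $  — match x
step 8: stack=$ x x z  input=z x x $  — match z
step 9: stack=$ x x  input=x x $  — match x
step 10: stack=$ x  input=x $  — match x
Accept reached after 10 steps.

10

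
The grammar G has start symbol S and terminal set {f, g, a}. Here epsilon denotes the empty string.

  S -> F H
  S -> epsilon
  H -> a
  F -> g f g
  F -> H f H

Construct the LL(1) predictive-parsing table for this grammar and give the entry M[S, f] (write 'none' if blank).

none

FIRST(H): from H->a we get {a}. So FIRST(H) = {a}.
FIRST(F): from F->g f g we get {g}; from F->H f H we get {a}. So FIRST(F) = {a, g}.
FIRST(S): from S->F H we get {a, g}; from S->epsilon we get {epsilon}. So FIRST(S) = {epsilon, a, g}.
FOLLOW(S) includes $ since S is the start symbol.
FOLLOW(S): S appears on no right-hand side. Thus FOLLOW(S) = {$}.
For S -> F H: FIRST(F H) = {a, g}, so it goes in M[S, t] for t ∈ {a, g}.
For S -> epsilon: FIRST(epsilon) = {epsilon}, so it goes in M[S, t] for t ∈ {}; since epsilon ∈ FIRST, also for every t ∈ FOLLOW(S) = {$}.
None of these place a production in M[S, f].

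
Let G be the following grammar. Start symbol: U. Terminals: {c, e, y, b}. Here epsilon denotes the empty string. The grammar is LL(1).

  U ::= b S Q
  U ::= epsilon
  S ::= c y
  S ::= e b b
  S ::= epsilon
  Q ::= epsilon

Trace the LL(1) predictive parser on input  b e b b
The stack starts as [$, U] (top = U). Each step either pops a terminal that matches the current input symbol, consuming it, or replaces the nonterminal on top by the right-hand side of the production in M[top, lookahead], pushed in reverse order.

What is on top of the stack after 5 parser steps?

step 1: stack=$ U  input=b e b b $  — expand U ::= b S Q
step 2: stack=$ Q S b  input=b e b b $  — match b
step 3: stack=$ Q S  input=e b b $  — expand S ::= e b b
step 4: stack=$ Q b b e  input=e b b $  — match e
step 5: stack=$ Q b b  input=b b $  — match b
Stack after step 5: $ Q b (top = b).

b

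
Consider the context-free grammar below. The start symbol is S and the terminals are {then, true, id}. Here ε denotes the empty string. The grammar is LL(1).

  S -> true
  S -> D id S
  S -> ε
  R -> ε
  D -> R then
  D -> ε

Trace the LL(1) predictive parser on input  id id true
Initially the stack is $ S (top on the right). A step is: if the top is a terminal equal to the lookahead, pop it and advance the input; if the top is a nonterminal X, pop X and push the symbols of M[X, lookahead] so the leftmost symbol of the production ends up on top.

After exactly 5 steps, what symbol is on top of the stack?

id

     Stack     Input         Action
  1  $ S       id id true $  expand S -> D id S
  2  $ S id D  id id true $  expand D -> ε
  3  $ S id    id id true $  match id
  4  $ S       id true $     expand S -> D id S
  5  $ S id D  id true $     expand D -> ε
Stack after step 5: $ S id (top = id).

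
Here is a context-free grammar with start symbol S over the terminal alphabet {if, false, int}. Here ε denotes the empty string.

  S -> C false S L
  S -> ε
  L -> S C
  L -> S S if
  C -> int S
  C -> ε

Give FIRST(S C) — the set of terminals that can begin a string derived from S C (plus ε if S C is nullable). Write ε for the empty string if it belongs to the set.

{ε, false, int}

FIRST(C): from C->int S we get {int}; from C->ε we get {ε}. So FIRST(C) = {ε, int}.
FIRST(S): from S->C false S L we get {false, int}; from S->ε we get {ε}. So FIRST(S) = {ε, false, int}.
FIRST(L): from L->S C we get {ε, false, int}; from L->S S if we get {false, if, int}. So FIRST(L) = {ε, false, if, int}.
FIRST(S C): take FIRST of each symbol in turn, carrying on past any symbol whose FIRST contains ε; result {ε, false, int}.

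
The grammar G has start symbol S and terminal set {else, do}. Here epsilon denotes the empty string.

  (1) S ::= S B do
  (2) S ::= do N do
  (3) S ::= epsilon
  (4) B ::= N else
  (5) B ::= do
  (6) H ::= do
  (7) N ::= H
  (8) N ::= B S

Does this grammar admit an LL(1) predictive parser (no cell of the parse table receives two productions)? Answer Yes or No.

No

FIRST(S) = {epsilon, do}
FIRST(B) = {do}
FIRST(H) = {do}
FIRST(N) = {do}
FOLLOW(S) = {$, do, else}
FOLLOW(B) = {do, else}
FOLLOW(H) = {do, else}
FOLLOW(N) = {do, else}
Cell M[B, do] receives both B ::= N else and B ::= do — the grammar is not LL(1).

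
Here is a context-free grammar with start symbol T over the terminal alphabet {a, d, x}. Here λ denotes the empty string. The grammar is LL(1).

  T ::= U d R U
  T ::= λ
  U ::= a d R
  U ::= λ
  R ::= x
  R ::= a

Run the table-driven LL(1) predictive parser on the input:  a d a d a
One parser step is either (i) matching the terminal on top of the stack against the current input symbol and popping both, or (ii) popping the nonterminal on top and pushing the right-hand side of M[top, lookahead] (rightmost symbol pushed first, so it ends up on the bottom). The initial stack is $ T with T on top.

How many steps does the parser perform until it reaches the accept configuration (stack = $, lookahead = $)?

10

      Stack          Input        Action
   1  $ T            a d a d a $  expand T ::= U d R U
   2  $ U R d U      a d a d a $  expand U ::= a d R
   3  $ U R d R d a  a d a d a $  match a
   4  $ U R d R d    d a d a $    match d
   5  $ U R d R      a d a $      expand R ::= a
   6  $ U R d a      a d a $      match a
   7  $ U R d        d a $        match d
   8  $ U R          a $          expand R ::= a
   9  $ U a          a $          match a
  10  $ U            $            expand U ::= λ
Accept reached after 10 steps.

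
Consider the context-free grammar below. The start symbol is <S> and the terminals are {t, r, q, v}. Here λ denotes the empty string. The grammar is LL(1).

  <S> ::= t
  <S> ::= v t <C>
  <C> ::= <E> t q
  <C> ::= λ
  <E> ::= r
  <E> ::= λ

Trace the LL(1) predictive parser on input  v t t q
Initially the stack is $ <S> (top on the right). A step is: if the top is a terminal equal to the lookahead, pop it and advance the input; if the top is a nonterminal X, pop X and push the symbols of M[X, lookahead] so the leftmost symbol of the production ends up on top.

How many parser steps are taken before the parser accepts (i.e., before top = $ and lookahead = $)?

7

     Stack      Input      Action
  1  $ <S>      v t t q $  expand <S> ::= v t <C>
  2  $ <C> t v  v t t q $  match v
  3  $ <C> t    t t q $    match t
  4  $ <C>      t q $      expand <C> ::= <E> t q
  5  $ q t <E>  t q $      expand <E> ::= λ
  6  $ q t      t q $      match t
  7  $ q        q $        match q
Accept reached after 7 steps.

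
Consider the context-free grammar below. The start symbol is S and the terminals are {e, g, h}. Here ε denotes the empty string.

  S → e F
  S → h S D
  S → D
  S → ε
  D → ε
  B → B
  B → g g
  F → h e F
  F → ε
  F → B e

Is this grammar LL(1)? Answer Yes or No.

No

FIRST(S) = {ε, e, h}
FIRST(D) = {ε}
FIRST(B) = {g}
FIRST(F) = {ε, g, h}
FOLLOW(S) = {$}
FOLLOW(D) = {$}
FOLLOW(B) = {e}
FOLLOW(F) = {$}
Cell M[B, g] receives both B → B and B → g g — the grammar is not LL(1).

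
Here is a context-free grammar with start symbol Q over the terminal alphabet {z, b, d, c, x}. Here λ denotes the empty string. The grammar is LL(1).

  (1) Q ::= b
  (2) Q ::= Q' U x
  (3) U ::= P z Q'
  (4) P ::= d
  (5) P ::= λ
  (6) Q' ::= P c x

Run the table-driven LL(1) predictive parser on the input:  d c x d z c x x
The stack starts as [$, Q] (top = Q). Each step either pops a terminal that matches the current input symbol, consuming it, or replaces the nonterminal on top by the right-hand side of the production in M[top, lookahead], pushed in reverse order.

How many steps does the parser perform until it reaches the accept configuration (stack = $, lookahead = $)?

step 1: stack=$ Q  input=d c x d z c x x $  — expand Q ::= Q' U x
step 2: stack=$ x U Q'  input=d c x d z c x x $  — expand Q' ::= P c x
step 3: stack=$ x U x c P  input=d c x d z c x x $  — expand P ::= d
step 4: stack=$ x U x c d  input=d c x d z c x x $  — match d
step 5: stack=$ x U x c  input=c x d z c x x $  — match c
step 6: stack=$ x U x  input=x d z c x x $  — match x
step 7: stack=$ x U  input=d z c x x $  — expand U ::= P z Q'
step 8: stack=$ x Q' z P  input=d z c x x $  — expand P ::= d
step 9: stack=$ x Q' z d  input=d z c x x $  — match d
step 10: stack=$ x Q' z  input=z c x x $  — match z
step 11: stack=$ x Q'  input=c x x $  — expand Q' ::= P c x
step 12: stack=$ x x c P  input=c x x $  — expand P ::= λ
step 13: stack=$ x x c  input=c x x $  — match c
step 14: stack=$ x x  input=x x $  — match x
step 15: stack=$ x  input=x $  — match x
Accept reached after 15 steps.

15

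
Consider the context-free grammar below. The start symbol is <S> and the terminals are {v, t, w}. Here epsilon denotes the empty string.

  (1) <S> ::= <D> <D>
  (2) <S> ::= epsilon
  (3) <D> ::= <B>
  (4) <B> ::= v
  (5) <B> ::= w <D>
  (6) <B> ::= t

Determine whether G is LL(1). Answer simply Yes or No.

Yes

FIRST(<S>) = {epsilon, t, v, w}
FIRST(<D>) = {t, v, w}
FIRST(<B>) = {t, v, w}
FOLLOW(<S>) = {$}
FOLLOW(<D>) = {$, t, v, w}
FOLLOW(<B>) = {$, t, v, w}
Each cell of M receives at most one production.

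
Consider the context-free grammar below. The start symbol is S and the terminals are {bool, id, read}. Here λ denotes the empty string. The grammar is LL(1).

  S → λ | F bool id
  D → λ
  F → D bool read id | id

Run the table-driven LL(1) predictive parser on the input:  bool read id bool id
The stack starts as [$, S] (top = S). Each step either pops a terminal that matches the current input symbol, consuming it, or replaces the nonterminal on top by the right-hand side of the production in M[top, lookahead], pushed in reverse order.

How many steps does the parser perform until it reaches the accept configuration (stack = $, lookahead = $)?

     Stack                     Input                   Action
  1  $ S                       bool read id bool id $  expand S → F bool id
  2  $ id bool F               bool read id bool id $  expand F → D bool read id
  3  $ id bool id read bool D  bool read id bool id $  expand D → λ
  4  $ id bool id read bool    bool read id bool id $  match bool
  5  $ id bool id read         read id bool id $       match read
  6  $ id bool id              id bool id $            match id
  7  $ id bool                 bool id $               match bool
  8  $ id                      id $                    match id
Accept reached after 8 steps.

8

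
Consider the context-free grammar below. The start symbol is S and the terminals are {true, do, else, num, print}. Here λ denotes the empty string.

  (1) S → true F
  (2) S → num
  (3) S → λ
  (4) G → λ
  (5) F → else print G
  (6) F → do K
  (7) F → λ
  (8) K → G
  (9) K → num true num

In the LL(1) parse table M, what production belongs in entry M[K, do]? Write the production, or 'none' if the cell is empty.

none

FIRST(S) = {λ, num, true}
FIRST(G) = {λ}
FIRST(F) = {λ, do, else}
FIRST(K) = {λ, num}  (via G)
FOLLOW(S) includes $ since S is the start symbol.
FOLLOW(F): in S→true F, the suffix after F is empty, so FOLLOW(F) ⊇ FOLLOW(S) = {$}. Thus FOLLOW(F) = {$}.
FOLLOW(K): in F→do K, the suffix after K is empty, so FOLLOW(K) ⊇ FOLLOW(F) = {$}. Thus FOLLOW(K) = {$}.
For K → G: FIRST(G) = {λ}, so it goes in M[K, t] for t ∈ {}; since λ ∈ FIRST, also for every t ∈ FOLLOW(K) = {$}.
For K → num true num: FIRST(num true num) = {num}, so it goes in M[K, t] for t ∈ {num}.
None of these place a production in M[K, do].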